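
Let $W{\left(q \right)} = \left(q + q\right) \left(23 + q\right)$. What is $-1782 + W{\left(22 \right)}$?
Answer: $198$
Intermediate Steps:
$W{\left(q \right)} = 2 q \left(23 + q\right)$
$-1782 + W{\left(22 \right)} = -1782 + 2 \cdot 22 \left(23 + 22\right) = -1782 + 2 \cdot 22 \cdot 45 = -1782 + 1980 = 198$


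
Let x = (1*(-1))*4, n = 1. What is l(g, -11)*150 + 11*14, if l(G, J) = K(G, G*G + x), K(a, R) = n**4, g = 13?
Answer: 304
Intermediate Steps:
x = -4 (x = -1*4 = -4)
K(a, R) = 1 (K(a, R) = 1**4 = 1)
l(G, J) = 1
l(g, -11)*150 + 11*14 = 1*150 + 11*14 = 150 + 154 = 304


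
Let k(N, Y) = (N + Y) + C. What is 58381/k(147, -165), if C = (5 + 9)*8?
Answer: 58381/94 ≈ 621.07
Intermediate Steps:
C = 112 (C = 14*8 = 112)
k(N, Y) = 112 + N + Y (k(N, Y) = (N + Y) + 112 = 112 + N + Y)
58381/k(147, -165) = 58381/(112 + 147 - 165) = 58381/94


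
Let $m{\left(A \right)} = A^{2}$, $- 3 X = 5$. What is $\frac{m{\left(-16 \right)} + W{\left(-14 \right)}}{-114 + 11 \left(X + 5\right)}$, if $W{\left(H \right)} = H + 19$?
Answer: $- \frac{27}{8} \approx -3.375$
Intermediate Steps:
$X = - \frac{5}{3}$ ($X = \left(- \frac{1}{3}\right) 5 = - \frac{5}{3} \approx -1.6667$)
$W{\left(H \right)} = 19 + H$
$\frac{m{\left(-16 \right)} + W{\left(-14 \right)}}{-114 + 11 \left(X + 5\right)} = \frac{\left(-16\right)^{2} + \left(19 - 14\right)}{-114 + 11 \left(- \frac{5}{3} + 5\right)} = \frac{256 + 5}{-114 + 11 \cdot \frac{10}{3}} = \frac{261}{-114 + \frac{110}{3}} = \frac{261}{- \frac{232}{3}} = 261 \left(- \frac{3}{232}\right) = - \frac{27}{8}$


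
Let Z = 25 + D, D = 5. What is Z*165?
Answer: 4950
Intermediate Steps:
Z = 30 (Z = 25 + 5 = 30)
Z*165 = 30*165 = 4950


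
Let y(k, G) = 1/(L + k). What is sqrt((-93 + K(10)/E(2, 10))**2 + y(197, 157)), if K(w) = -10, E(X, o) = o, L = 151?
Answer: sqrt(267518823)/174 ≈ 94.000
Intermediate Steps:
y(k, G) = 1/(151 + k)
sqrt((-93 + K(10)/E(2, 10))**2 + y(197, 157)) = sqrt((-93 - 10/10)**2 + 1/(151 + 197)) = sqrt((-93 - 10*1/10)**2 + 1/348) = sqrt((-93 - 1)**2 + 1/348) = sqrt((-94)**2 + 1/348) = sqrt(8836 + 1/348) = sqrt(3074929/348) = sqrt(267518823)/174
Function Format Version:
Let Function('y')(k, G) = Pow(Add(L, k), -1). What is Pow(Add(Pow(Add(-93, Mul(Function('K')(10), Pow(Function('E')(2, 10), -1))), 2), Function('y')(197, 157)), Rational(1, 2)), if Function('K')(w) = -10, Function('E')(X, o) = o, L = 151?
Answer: Mul(Rational(1, 174), Pow(267518823, Rational(1, 2))) ≈ 94.000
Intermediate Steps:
Function('y')(k, G) = Pow(Add(151, k), -1)
Pow(Add(Pow(Add(-93, Mul(Function('K')(10), Pow(Function('E')(2, 10), -1))), 2), Function('y')(197, 157)), Rational(1, 2)) = Pow(Add(Pow(Add(-93, Mul(-10, Pow(10, -1))), 2), Pow(Add(151, 197), -1)), Rational(1, 2)) = Pow(Add(Pow(Add(-93, Mul(-10, Rational(1, 10))), 2), Pow(348, -1)), Rational(1, 2)) = Pow(Add(Pow(Add(-93, -1), 2), Rational(1, 348)), Rational(1, 2)) = Pow(Add(Pow(-94, 2), Rational(1, 348)), Rational(1, 2)) = Pow(Add(8836, Rational(1, 348)), Rational(1, 2)) = Pow(Rational(3074929, 348), Rational(1, 2)) = Mul(Rational(1, 174), Pow(267518823, Rational(1, 2)))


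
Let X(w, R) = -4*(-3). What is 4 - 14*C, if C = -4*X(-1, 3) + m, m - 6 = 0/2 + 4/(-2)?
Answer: 620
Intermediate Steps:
X(w, R) = 12
m = 4 (m = 6 + (0/2 + 4/(-2)) = 6 + (0*(1/2) + 4*(-1/2)) = 6 + (0 - 2) = 6 - 2 = 4)
C = -44 (C = -4*12 + 4 = -48 + 4 = -44)
4 - 14*C = 4 - 14*(-44) = 4 + 616 = 620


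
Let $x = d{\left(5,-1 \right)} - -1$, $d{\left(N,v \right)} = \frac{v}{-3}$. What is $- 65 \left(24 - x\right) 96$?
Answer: $-141440$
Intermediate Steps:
$d{\left(N,v \right)} = - \frac{v}{3}$ ($d{\left(N,v \right)} = v \left(- \frac{1}{3}\right) = - \frac{v}{3}$)
$x = \frac{4}{3}$ ($x = \left(- \frac{1}{3}\right) \left(-1\right) - -1 = \frac{1}{3} + 1 = \frac{4}{3} \approx 1.3333$)
$- 65 \left(24 - x\right) 96 = - 65 \left(24 - \frac{4}{3}\right) 96 = \left(-65\right) \frac{68}{3} \cdot 96 = \left(- \frac{4420}{3}\right) 96 = -141440$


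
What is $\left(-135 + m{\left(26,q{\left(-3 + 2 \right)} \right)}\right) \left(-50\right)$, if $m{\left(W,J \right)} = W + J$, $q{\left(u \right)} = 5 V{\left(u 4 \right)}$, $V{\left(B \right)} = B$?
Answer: $6450$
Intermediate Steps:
$q{\left(u \right)} = 20 u$ ($q{\left(u \right)} = 5 u 4 = 5 \cdot 4 u = 20 u$)
$m{\left(W,J \right)} = J + W$
$\left(-135 + m{\left(26,q{\left(-3 + 2 \right)} \right)}\right) \left(-50\right) = \left(-135 + \left(20 \left(-3 + 2\right) + 26\right)\right) \left(-50\right) = \left(-135 + \left(20 \left(-1\right) + 26\right)\right) \left(-50\right) = \left(-135 + \left(-20 + 26\right)\right) \left(-50\right) = \left(-135 + 6\right) \left(-50\right) = \left(-129\right) \left(-50\right) = 6450$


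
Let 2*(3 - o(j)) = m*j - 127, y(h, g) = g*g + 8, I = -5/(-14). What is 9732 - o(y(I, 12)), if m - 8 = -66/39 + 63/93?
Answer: 8218273/806 ≈ 10196.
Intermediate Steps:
I = 5/14 (I = -5*(-1/14) = 5/14 ≈ 0.35714)
m = 2815/403 (m = 8 + (-66/39 + 63/93) = 8 + (-66*1/39 + 63*(1/93)) = 8 + (-22/13 + 21/31) = 8 - 409/403 = 2815/403 ≈ 6.9851)
y(h, g) = 8 + g² (y(h, g) = g² + 8 = 8 + g²)
o(j) = 133/2 - 2815*j/806 (o(j) = 3 - (2815*j/403 - 127)/2 = 3 - (-127 + 2815*j/403)/2 = 3 + (127/2 - 2815*j/806) = 133/2 - 2815*j/806)
9732 - o(y(I, 12)) = 9732 - (133/2 - 2815*(8 + 12²)/806) = 9732 - (133/2 - 2815*(8 + 144)/806) = 9732 - (133/2 - 2815/806*152) = 9732 - (133/2 - 213940/403) = 9732 - 1*(-374281/806) = 9732 + 374281/806 = 8218273/806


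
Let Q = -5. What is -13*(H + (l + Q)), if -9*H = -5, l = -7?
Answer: 1339/9 ≈ 148.78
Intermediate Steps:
H = 5/9 (H = -⅑*(-5) = 5/9 ≈ 0.55556)
-13*(H + (l + Q)) = -13*(5/9 + (-7 - 5)) = -13*(5/9 - 12) = -13*(-103/9) = 1339/9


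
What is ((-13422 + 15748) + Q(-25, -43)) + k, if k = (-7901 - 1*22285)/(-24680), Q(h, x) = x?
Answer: 28187313/12340 ≈ 2284.2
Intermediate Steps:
k = 15093/12340 (k = (-7901 - 22285)*(-1/24680) = -30186*(-1/24680) = 15093/12340 ≈ 1.2231)
((-13422 + 15748) + Q(-25, -43)) + k = ((-13422 + 15748) - 43) + 15093/12340 = (2326 - 43) + 15093/12340 = 2283 + 15093/12340 = 28187313/12340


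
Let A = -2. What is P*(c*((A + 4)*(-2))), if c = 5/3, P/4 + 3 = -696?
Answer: 18640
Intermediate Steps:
P = -2796 (P = -12 + 4*(-696) = -12 - 2784 = -2796)
c = 5/3 (c = 5*(1/3) = 5/3 ≈ 1.6667)
P*(c*((A + 4)*(-2))) = -4660*(-2 + 4)*(-2) = -4660*2*(-2) = -4660*(-4) = -2796*(-20/3) = 18640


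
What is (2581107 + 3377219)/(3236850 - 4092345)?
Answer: -5958326/855495 ≈ -6.9648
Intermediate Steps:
(2581107 + 3377219)/(3236850 - 4092345) = 5958326/(-855495) = 5958326*(-1/855495) = -5958326/855495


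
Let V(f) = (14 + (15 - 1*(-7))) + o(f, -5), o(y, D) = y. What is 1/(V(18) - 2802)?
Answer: -1/2748 ≈ -0.00036390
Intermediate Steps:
V(f) = 36 + f (V(f) = (14 + (15 - 1*(-7))) + f = (14 + (15 + 7)) + f = (14 + 22) + f = 36 + f)
1/(V(18) - 2802) = 1/((36 + 18) - 2802) = 1/(54 - 2802) = 1/(-2748) = -1/2748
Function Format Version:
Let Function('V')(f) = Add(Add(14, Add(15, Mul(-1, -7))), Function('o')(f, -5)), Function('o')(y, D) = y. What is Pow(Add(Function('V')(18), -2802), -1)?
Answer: Rational(-1, 2748) ≈ -0.00036390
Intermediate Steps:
Function('V')(f) = Add(36, f) (Function('V')(f) = Add(Add(14, Add(15, Mul(-1, -7))), f) = Add(Add(14, Add(15, 7)), f) = Add(Add(14, 22), f) = Add(36, f))
Pow(Add(Function('V')(18), -2802), -1) = Pow(Add(Add(36, 18), -2802), -1) = Pow(Add(54, -2802), -1) = Pow(-2748, -1) = Rational(-1, 2748)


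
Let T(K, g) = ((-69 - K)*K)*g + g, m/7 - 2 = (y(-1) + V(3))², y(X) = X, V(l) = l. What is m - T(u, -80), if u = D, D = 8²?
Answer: -680838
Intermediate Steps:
D = 64
m = 42 (m = 14 + 7*(-1 + 3)² = 14 + 7*2² = 14 + 7*4 = 14 + 28 = 42)
u = 64
T(K, g) = g + K*g*(-69 - K) (T(K, g) = (K*(-69 - K))*g + g = K*g*(-69 - K) + g = g + K*g*(-69 - K))
m - T(u, -80) = 42 - (-80)*(1 - 1*64² - 69*64) = 42 - (-80)*(1 - 1*4096 - 4416) = 42 - (-80)*(1 - 4096 - 4416) = 42 - (-80)*(-8511) = 42 - 1*680880 = 42 - 680880 = -680838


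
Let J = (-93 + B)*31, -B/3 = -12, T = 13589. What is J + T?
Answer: 11822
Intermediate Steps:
B = 36 (B = -3*(-12) = 36)
J = -1767 (J = (-93 + 36)*31 = -57*31 = -1767)
J + T = -1767 + 13589 = 11822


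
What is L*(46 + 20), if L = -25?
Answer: -1650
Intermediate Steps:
L*(46 + 20) = -25*(46 + 20) = -25*66 = -1650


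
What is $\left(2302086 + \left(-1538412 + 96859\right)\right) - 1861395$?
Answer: $-1000862$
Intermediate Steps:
$\left(2302086 + \left(-1538412 + 96859\right)\right) - 1861395 = \left(2302086 - 1441553\right) - 1861395 = 860533 - 1861395 = -1000862$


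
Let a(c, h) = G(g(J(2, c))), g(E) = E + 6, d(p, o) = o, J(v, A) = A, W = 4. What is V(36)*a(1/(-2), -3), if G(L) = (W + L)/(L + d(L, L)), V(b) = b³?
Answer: 443232/11 ≈ 40294.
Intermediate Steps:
g(E) = 6 + E
G(L) = (4 + L)/(2*L) (G(L) = (4 + L)/(L + L) = (4 + L)/((2*L)) = (4 + L)*(1/(2*L)) = (4 + L)/(2*L))
a(c, h) = (10 + c)/(2*(6 + c)) (a(c, h) = (4 + (6 + c))/(2*(6 + c)) = (10 + c)/(2*(6 + c)))
V(36)*a(1/(-2), -3) = 36³*((10 + 1/(-2))/(2*(6 + 1/(-2)))) = 46656*((10 - ½)/(2*(6 - ½))) = 46656*((½)*(19/2)/(11/2)) = 46656*((½)*(2/11)*(19/2)) = 46656*(19/22) = 443232/11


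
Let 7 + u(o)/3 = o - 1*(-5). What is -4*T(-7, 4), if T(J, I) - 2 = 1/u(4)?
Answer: -26/3 ≈ -8.6667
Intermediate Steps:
u(o) = -6 + 3*o (u(o) = -21 + 3*(o - 1*(-5)) = -21 + 3*(o + 5) = -21 + 3*(5 + o) = -21 + (15 + 3*o) = -6 + 3*o)
T(J, I) = 13/6 (T(J, I) = 2 + 1/(-6 + 3*4) = 2 + 1/(-6 + 12) = 2 + 1/6 = 13/6)
-4*T(-7, 4) = -4*13/6 = -26/3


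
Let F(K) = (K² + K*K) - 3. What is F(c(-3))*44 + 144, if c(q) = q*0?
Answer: 12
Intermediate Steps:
c(q) = 0
F(K) = -3 + 2*K² (F(K) = (K² + K²) - 3 = 2*K² - 3 = -3 + 2*K²)
F(c(-3))*44 + 144 = (-3 + 2*0²)*44 + 144 = (-3 + 2*0)*44 + 144 = (-3 + 0)*44 + 144 = -3*44 + 144 = -132 + 144 = 12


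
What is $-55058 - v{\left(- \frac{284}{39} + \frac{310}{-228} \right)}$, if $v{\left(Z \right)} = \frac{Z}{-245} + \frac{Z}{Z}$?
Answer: $- \frac{6663795039}{121030} \approx -55059.0$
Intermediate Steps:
$v{\left(Z \right)} = 1 - \frac{Z}{245}$ ($v{\left(Z \right)} = Z \left(- \frac{1}{245}\right) + 1 = - \frac{Z}{245} + 1 = 1 - \frac{Z}{245}$)
$-55058 - v{\left(- \frac{284}{39} + \frac{310}{-228} \right)} = -55058 - \left(1 - \frac{- \frac{284}{39} + \frac{310}{-228}}{245}\right) = -55058 - \left(1 - \frac{\left(-284\right) \frac{1}{39} + 310 \left(- \frac{1}{228}\right)}{245}\right) = -55058 - \left(1 - \frac{- \frac{284}{39} - \frac{155}{114}}{245}\right) = -55058 - \left(1 - - \frac{4269}{121030}\right) = -55058 - \left(1 + \frac{4269}{121030}\right) = -55058 - \frac{125299}{121030} = - \frac{6663795039}{121030}$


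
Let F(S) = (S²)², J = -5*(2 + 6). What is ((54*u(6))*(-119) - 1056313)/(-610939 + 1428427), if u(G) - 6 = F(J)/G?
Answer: -2742854869/817488 ≈ -3355.2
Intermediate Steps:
J = -40 (J = -5*8 = -40)
F(S) = S⁴
u(G) = 6 + 2560000/G (u(G) = 6 + (-40)⁴/G = 6 + 2560000/G)
((54*u(6))*(-119) - 1056313)/(-610939 + 1428427) = ((54*(6 + 2560000/6))*(-119) - 1056313)/(-610939 + 1428427) = ((54*(6 + 2560000*(⅙)))*(-119) - 1056313)/817488 = ((54*(6 + 1280000/3))*(-119) - 1056313)*(1/817488) = ((54*(1280018/3))*(-119) - 1056313)*(1/817488) = (23040324*(-119) - 1056313)*(1/817488) = (-2741798556 - 1056313)*(1/817488) = -2742854869*1/817488 = -2742854869/817488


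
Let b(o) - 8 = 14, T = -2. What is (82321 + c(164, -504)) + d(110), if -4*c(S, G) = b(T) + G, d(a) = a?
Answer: 165103/2 ≈ 82552.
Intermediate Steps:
b(o) = 22 (b(o) = 8 + 14 = 22)
c(S, G) = -11/2 - G/4 (c(S, G) = -(22 + G)/4 = -11/2 - G/4)
(82321 + c(164, -504)) + d(110) = (82321 + (-11/2 - ¼*(-504))) + 110 = (82321 + (-11/2 + 126)) + 110 = (82321 + 241/2) + 110 = 164883/2 + 110 = 165103/2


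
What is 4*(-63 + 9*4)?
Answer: -108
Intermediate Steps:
4*(-63 + 9*4) = 4*(-63 + 36) = 4*(-27) = -108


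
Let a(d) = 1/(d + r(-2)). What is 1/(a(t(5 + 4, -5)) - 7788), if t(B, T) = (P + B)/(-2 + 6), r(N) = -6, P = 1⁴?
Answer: -7/54518 ≈ -0.00012840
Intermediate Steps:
P = 1
t(B, T) = ¼ + B/4 (t(B, T) = (1 + B)/(-2 + 6) = (1 + B)/4 = (1 + B)*(¼) = ¼ + B/4)
a(d) = 1/(-6 + d) (a(d) = 1/(d - 6) = 1/(-6 + d))
1/(a(t(5 + 4, -5)) - 7788) = 1/(1/(-6 + (¼ + (5 + 4)/4)) - 7788) = 1/(1/(-6 + (¼ + (¼)*9)) - 7788) = 1/(1/(-6 + (¼ + 9/4)) - 7788) = 1/(1/(-6 + 5/2) - 7788) = 1/(1/(-7/2) - 7788) = 1/(-2/7 - 7788) = 1/(-54518/7) = -7/54518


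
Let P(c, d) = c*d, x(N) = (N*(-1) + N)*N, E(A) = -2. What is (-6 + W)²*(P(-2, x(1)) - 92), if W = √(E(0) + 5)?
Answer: -3588 + 1104*√3 ≈ -1675.8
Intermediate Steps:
x(N) = 0 (x(N) = (-N + N)*N = 0*N = 0)
W = √3 (W = √(-2 + 5) = √3 ≈ 1.7320)
(-6 + W)²*(P(-2, x(1)) - 92) = (-6 + √3)²*(-2*0 - 92) = (-6 + √3)²*(0 - 92) = (-6 + √3)²*(-92) = -92*(-6 + √3)²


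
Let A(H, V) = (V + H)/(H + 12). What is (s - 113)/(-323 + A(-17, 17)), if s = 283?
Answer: -10/19 ≈ -0.52632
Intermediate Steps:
A(H, V) = (H + V)/(12 + H)
(s - 113)/(-323 + A(-17, 17)) = (283 - 113)/(-323 + (-17 + 17)/(12 - 17)) = 170/(-323 + 0/(-5)) = 170/(-323 - ⅕*0) = 170/(-323 + 0) = 170/(-323) = 170*(-1/323) = -10/19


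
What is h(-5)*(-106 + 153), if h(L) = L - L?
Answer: 0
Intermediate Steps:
h(L) = 0
h(-5)*(-106 + 153) = 0*(-106 + 153) = 0*47 = 0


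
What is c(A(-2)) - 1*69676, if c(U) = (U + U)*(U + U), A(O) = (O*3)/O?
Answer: -69640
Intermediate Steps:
A(O) = 3 (A(O) = (3*O)/O = 3)
c(U) = 4*U² (c(U) = (2*U)*(2*U) = 4*U²)
c(A(-2)) - 1*69676 = 4*3² - 1*69676 = 4*9 - 69676 = 36 - 69676 = -69640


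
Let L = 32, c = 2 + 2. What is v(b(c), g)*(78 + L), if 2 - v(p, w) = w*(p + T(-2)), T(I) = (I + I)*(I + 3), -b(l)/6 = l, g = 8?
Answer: 24860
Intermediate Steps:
c = 4
b(l) = -6*l
T(I) = 2*I*(3 + I) (T(I) = (2*I)*(3 + I) = 2*I*(3 + I))
v(p, w) = 2 - w*(-4 + p) (v(p, w) = 2 - w*(p + 2*(-2)*(3 - 2)) = 2 - w*(p + 2*(-2)*1) = 2 - w*(p - 4) = 2 - w*(-4 + p))
v(b(c), g)*(78 + L) = (2 + 4*8 - 1*(-6*4)*8)*(78 + 32) = (2 + 32 - 1*(-24)*8)*110 = (2 + 32 + 192)*110 = 226*110 = 24860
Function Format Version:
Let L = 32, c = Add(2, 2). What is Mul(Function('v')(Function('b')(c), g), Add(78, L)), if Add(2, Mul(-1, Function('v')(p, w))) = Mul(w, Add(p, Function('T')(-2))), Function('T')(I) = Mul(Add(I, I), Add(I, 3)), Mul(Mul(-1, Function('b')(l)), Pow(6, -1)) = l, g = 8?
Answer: 24860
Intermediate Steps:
c = 4
Function('b')(l) = Mul(-6, l)
Function('T')(I) = Mul(2, I, Add(3, I)) (Function('T')(I) = Mul(Mul(2, I), Add(3, I)) = Mul(2, I, Add(3, I)))
Function('v')(p, w) = Add(2, Mul(-1, w, Add(-4, p))) (Function('v')(p, w) = Add(2, Mul(-1, Mul(w, Add(p, Mul(2, -2, Add(3, -2)))))) = Add(2, Mul(-1, Mul(w, Add(p, Mul(2, -2, 1))))) = Add(2, Mul(-1, Mul(w, Add(p, -4)))) = Add(2, Mul(-1, Mul(w, Add(-4, p)))) = Add(2, Mul(-1, w, Add(-4, p))))
Mul(Function('v')(Function('b')(c), g), Add(78, L)) = Mul(Add(2, Mul(4, 8), Mul(-1, Mul(-6, 4), 8)), Add(78, 32)) = Mul(Add(2, 32, Mul(-1, -24, 8)), 110) = Mul(Add(2, 32, 192), 110) = Mul(226, 110) = 24860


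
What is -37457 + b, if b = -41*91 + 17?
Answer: -41171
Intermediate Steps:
b = -3714 (b = -3731 + 17 = -3714)
-37457 + b = -37457 - 3714 = -41171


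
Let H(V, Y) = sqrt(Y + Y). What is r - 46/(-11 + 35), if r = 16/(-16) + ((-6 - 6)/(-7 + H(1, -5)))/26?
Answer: -26341/9204 + 6*I*sqrt(10)/767 ≈ -2.8619 + 0.024738*I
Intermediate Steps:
H(V, Y) = sqrt(2)*sqrt(Y) (H(V, Y) = sqrt(2*Y) = sqrt(2)*sqrt(Y))
r = -1 - 6/(13*(-7 + I*sqrt(10))) (r = 16/(-16) + ((-6 - 6)/(-7 + sqrt(2)*sqrt(-5)))/26 = 16*(-1/16) - 12/(-7 + sqrt(2)*(I*sqrt(5)))*(1/26) = -1 - 12/(-7 + I*sqrt(10))*(1/26) = -1 - 6/(13*(-7 + I*sqrt(10))) ≈ -0.94524 + 0.024738*I)
r - 46/(-11 + 35) = (-725/767 + 6*I*sqrt(10)/767) - 46/(-11 + 35) = (-725/767 + 6*I*sqrt(10)/767) - 46/24 = (-725/767 + 6*I*sqrt(10)/767) - 46*1/24 = (-725/767 + 6*I*sqrt(10)/767) - 23/12 = -26341/9204 + 6*I*sqrt(10)/767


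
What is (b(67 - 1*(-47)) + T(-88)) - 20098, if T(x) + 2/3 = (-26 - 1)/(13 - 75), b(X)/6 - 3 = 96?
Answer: -3627787/186 ≈ -19504.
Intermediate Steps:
b(X) = 594 (b(X) = 18 + 6*96 = 18 + 576 = 594)
T(x) = -43/186 (T(x) = -2/3 + (-26 - 1)/(13 - 75) = -2/3 - 27/(-62) = -2/3 - 27*(-1/62) = -2/3 + 27/62 = -43/186)
(b(67 - 1*(-47)) + T(-88)) - 20098 = (594 - 43/186) - 20098 = 110441/186 - 20098 = -3627787/186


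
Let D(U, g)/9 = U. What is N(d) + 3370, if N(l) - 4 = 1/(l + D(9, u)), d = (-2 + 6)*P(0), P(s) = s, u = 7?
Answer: 273295/81 ≈ 3374.0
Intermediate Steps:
D(U, g) = 9*U
d = 0 (d = (-2 + 6)*0 = 4*0 = 0)
N(l) = 4 + 1/(81 + l) (N(l) = 4 + 1/(l + 9*9) = 4 + 1/(l + 81) = 4 + 1/(81 + l))
N(d) + 3370 = (325 + 4*0)/(81 + 0) + 3370 = (325 + 0)/81 + 3370 = (1/81)*325 + 3370 = 325/81 + 3370 = 273295/81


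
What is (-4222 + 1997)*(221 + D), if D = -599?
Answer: 841050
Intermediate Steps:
(-4222 + 1997)*(221 + D) = (-4222 + 1997)*(221 - 599) = -2225*(-378) = 841050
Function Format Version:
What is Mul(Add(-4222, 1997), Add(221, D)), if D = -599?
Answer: 841050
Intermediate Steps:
Mul(Add(-4222, 1997), Add(221, D)) = Mul(Add(-4222, 1997), Add(221, -599)) = Mul(-2225, -378) = 841050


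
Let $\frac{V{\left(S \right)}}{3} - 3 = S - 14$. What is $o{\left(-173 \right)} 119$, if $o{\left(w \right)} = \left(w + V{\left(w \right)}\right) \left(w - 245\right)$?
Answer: $36062950$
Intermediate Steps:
$V{\left(S \right)} = -33 + 3 S$ ($V{\left(S \right)} = 9 + 3 \left(S - 14\right) = 9 + 3 \left(-14 + S\right) = 9 + \left(-42 + 3 S\right) = -33 + 3 S$)
$o{\left(w \right)} = \left(-245 + w\right) \left(-33 + 4 w\right)$ ($o{\left(w \right)} = \left(w + \left(-33 + 3 w\right)\right) \left(w - 245\right) = \left(-33 + 4 w\right) \left(-245 + w\right) = \left(-245 + w\right) \left(-33 + 4 w\right)$)
$o{\left(-173 \right)} 119 = \left(8085 - -175249 + 4 \left(-173\right)^{2}\right) 119 = \left(8085 + 175249 + 4 \cdot 29929\right) 119 = \left(8085 + 175249 + 119716\right) 119 = 303050 \cdot 119 = 36062950$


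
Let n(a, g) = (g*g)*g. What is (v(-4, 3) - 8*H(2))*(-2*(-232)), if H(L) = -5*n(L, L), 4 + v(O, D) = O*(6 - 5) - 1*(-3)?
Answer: 146160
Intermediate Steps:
n(a, g) = g³ (n(a, g) = g²*g = g³)
v(O, D) = -1 + O (v(O, D) = -4 + (O*(6 - 5) - 1*(-3)) = -4 + (O*1 + 3) = -4 + (O + 3) = -4 + (3 + O) = -1 + O)
H(L) = -5*L³
(v(-4, 3) - 8*H(2))*(-2*(-232)) = ((-1 - 4) - (-40)*2³)*(-2*(-232)) = (-5 - (-40)*8)*464 = (-5 - 8*(-40))*464 = (-5 + 320)*464 = 315*464 = 146160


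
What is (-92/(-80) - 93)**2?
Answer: 3374569/400 ≈ 8436.4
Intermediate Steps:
(-92/(-80) - 93)**2 = (-92*(-1/80) - 93)**2 = (23/20 - 93)**2 = (-1837/20)**2 = 3374569/400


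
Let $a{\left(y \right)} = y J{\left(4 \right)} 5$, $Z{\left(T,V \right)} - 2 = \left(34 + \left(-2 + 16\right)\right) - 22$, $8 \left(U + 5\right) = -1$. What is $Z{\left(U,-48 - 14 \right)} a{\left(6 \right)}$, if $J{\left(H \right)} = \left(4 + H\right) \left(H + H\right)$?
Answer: $53760$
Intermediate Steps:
$U = - \frac{41}{8}$ ($U = -5 + \frac{1}{8} \left(-1\right) = -5 - \frac{1}{8} = - \frac{41}{8} \approx -5.125$)
$J{\left(H \right)} = 2 H \left(4 + H\right)$ ($J{\left(H \right)} = \left(4 + H\right) 2 H = 2 H \left(4 + H\right)$)
$Z{\left(T,V \right)} = 28$ ($Z{\left(T,V \right)} = 2 + \left(\left(34 + \left(-2 + 16\right)\right) - 22\right) = 2 + \left(\left(34 + 14\right) - 22\right) = 2 + \left(48 - 22\right) = 2 + 26 = 28$)
$a{\left(y \right)} = 320 y$ ($a{\left(y \right)} = y 2 \cdot 4 \left(4 + 4\right) 5 = y 2 \cdot 4 \cdot 8 \cdot 5 = y 64 \cdot 5 = 64 y 5 = 320 y$)
$Z{\left(U,-48 - 14 \right)} a{\left(6 \right)} = 28 \cdot 320 \cdot 6 = 28 \cdot 1920 = 53760$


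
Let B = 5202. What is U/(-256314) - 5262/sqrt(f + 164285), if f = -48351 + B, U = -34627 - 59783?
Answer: 15735/42719 - 2631*sqrt(7571)/15142 ≈ -14.750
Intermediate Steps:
U = -94410
f = -43149 (f = -48351 + 5202 = -43149)
U/(-256314) - 5262/sqrt(f + 164285) = -94410/(-256314) - 5262/sqrt(-43149 + 164285) = -94410*(-1/256314) - 5262*sqrt(7571)/30284 = 15735/42719 - 5262*sqrt(7571)/30284 = 15735/42719 - 2631*sqrt(7571)/15142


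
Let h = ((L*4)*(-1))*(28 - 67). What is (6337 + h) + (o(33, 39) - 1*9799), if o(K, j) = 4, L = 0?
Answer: -3458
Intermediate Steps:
h = 0 (h = ((0*4)*(-1))*(28 - 67) = (0*(-1))*(-39) = 0*(-39) = 0)
(6337 + h) + (o(33, 39) - 1*9799) = (6337 + 0) + (4 - 1*9799) = 6337 + (4 - 9799) = 6337 - 9795 = -3458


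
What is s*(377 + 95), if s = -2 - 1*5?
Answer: -3304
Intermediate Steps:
s = -7 (s = -2 - 5 = -7)
s*(377 + 95) = -7*(377 + 95) = -7*472 = -3304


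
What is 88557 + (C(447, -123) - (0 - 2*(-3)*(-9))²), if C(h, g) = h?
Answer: 86088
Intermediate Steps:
88557 + (C(447, -123) - (0 - 2*(-3)*(-9))²) = 88557 + (447 - (0 - 2*(-3)*(-9))²) = 88557 + (447 - (0 + 6*(-9))²) = 88557 + (447 - (0 - 54)²) = 88557 + (447 - 1*(-54)²) = 88557 + (447 - 1*2916) = 88557 + (447 - 2916) = 88557 - 2469 = 86088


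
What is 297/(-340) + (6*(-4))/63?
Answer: -8957/7140 ≈ -1.2545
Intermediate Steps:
297/(-340) + (6*(-4))/63 = 297*(-1/340) - 24*1/63 = -297/340 - 8/21 = -8957/7140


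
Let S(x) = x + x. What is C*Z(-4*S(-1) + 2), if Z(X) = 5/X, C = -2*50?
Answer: -50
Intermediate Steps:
S(x) = 2*x
C = -100
C*Z(-4*S(-1) + 2) = -500/(-8*(-1) + 2) = -500/(-4*(-2) + 2) = -500/(8 + 2) = -500/10 = -100*½ = -50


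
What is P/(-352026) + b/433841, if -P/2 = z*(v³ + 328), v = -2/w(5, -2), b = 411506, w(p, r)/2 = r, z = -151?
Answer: 135826506083/203631082488 ≈ 0.66702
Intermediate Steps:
w(p, r) = 2*r
v = ½ (v = -2/(2*(-2)) = -2/(-4) = -2*(-¼) = ½ ≈ 0.50000)
P = 396375/4 (P = -(-302)*((½)³ + 328) = -(-302)*(⅛ + 328) = -(-302)*2625/8 = -2*(-396375/8) = 396375/4 ≈ 99094.)
P/(-352026) + b/433841 = (396375/4)/(-352026) + 411506/433841 = (396375/4)*(-1/352026) + 411506*(1/433841) = -132125/469368 + 411506/433841 = 135826506083/203631082488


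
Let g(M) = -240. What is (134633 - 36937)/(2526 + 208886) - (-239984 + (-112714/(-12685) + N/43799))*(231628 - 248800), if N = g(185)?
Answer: -121007254372022700914224/29364614918695 ≈ -4.1209e+9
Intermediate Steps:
N = -240
(134633 - 36937)/(2526 + 208886) - (-239984 + (-112714/(-12685) + N/43799))*(231628 - 248800) = (134633 - 36937)/(2526 + 208886) - (-239984 + (-112714/(-12685) - 240/43799))*(231628 - 248800) = 97696/211412 - (-239984 + (-112714*(-1/12685) - 240*1/43799))*(-17172) = 97696*(1/211412) - (-239984 + (112714/12685 - 240/43799))*(-17172) = 24424/52853 - (-239984 + 4933716086/555590315)*(-17172) = 24424/52853 - (-133327852438874)*(-17172)/555590315 = 24424/52853 - 1*2289505882080344328/555590315 = 24424/52853 - 2289505882080344328/555590315 = -121007254372022700914224/29364614918695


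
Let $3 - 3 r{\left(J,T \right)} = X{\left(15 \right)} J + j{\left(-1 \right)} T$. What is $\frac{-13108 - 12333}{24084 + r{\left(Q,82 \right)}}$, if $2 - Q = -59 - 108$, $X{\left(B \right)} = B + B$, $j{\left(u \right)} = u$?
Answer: $- \frac{76323}{67267} \approx -1.1346$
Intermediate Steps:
$X{\left(B \right)} = 2 B$
$Q = 169$ ($Q = 2 - \left(-59 - 108\right) = 2 - -167 = 2 + 167 = 169$)
$r{\left(J,T \right)} = 1 - 10 J + \frac{T}{3}$ ($r{\left(J,T \right)} = 1 - \frac{2 \cdot 15 J - T}{3} = 1 - \frac{30 J - T}{3} = 1 - \frac{- T + 30 J}{3} = 1 - \left(10 J - \frac{T}{3}\right) = 1 - 10 J + \frac{T}{3}$)
$\frac{-13108 - 12333}{24084 + r{\left(Q,82 \right)}} = \frac{-13108 - 12333}{24084 + \left(1 - 1690 + \frac{1}{3} \cdot 82\right)} = - \frac{25441}{24084 + \left(1 - 1690 + \frac{82}{3}\right)} = - \frac{25441}{24084 - \frac{4985}{3}} = - \frac{25441}{\frac{67267}{3}} = \left(-25441\right) \frac{3}{67267} = - \frac{76323}{67267}$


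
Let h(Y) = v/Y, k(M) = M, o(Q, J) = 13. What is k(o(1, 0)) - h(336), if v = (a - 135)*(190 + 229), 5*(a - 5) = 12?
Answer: 144581/840 ≈ 172.12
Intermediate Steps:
a = 37/5 (a = 5 + (1/5)*12 = 5 + 12/5 = 37/5 ≈ 7.4000)
v = -267322/5 (v = (37/5 - 135)*(190 + 229) = -638/5*419 = -267322/5 ≈ -53464.)
h(Y) = -267322/(5*Y)
k(o(1, 0)) - h(336) = 13 - (-267322)/(5*336) = 13 - 1*(-133661/840) = 13 + 133661/840 = 144581/840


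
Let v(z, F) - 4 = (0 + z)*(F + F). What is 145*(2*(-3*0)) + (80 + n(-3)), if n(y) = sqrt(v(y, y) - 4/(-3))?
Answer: 80 + sqrt(210)/3 ≈ 84.830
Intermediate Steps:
v(z, F) = 4 + 2*F*z (v(z, F) = 4 + (0 + z)*(F + F) = 4 + z*(2*F) = 4 + 2*F*z)
n(y) = sqrt(16/3 + 2*y**2) (n(y) = sqrt((4 + 2*y*y) - 4/(-3)) = sqrt((4 + 2*y**2) - 4*(-1/3)) = sqrt((4 + 2*y**2) + 4/3) = sqrt(16/3 + 2*y**2))
145*(2*(-3*0)) + (80 + n(-3)) = 145*(2*(-3*0)) + (80 + sqrt(48 + 18*(-3)**2)/3) = 145*(2*0) + (80 + sqrt(48 + 18*9)/3) = 145*0 + (80 + sqrt(48 + 162)/3) = 0 + (80 + sqrt(210)/3) = 80 + sqrt(210)/3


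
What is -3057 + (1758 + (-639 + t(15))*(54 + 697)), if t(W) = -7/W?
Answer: -7223077/15 ≈ -4.8154e+5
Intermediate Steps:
-3057 + (1758 + (-639 + t(15))*(54 + 697)) = -3057 + (1758 + (-639 - 7/15)*(54 + 697)) = -3057 + (1758 + (-639 - 7*1/15)*751) = -3057 + (1758 + (-639 - 7/15)*751) = -3057 + (1758 - 9592/15*751) = -3057 + (1758 - 7203592/15) = -3057 - 7177222/15 = -7223077/15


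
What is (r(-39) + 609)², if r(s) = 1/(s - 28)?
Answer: 1664803204/4489 ≈ 3.7086e+5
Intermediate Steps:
r(s) = 1/(-28 + s)
(r(-39) + 609)² = (1/(-28 - 39) + 609)² = (1/(-67) + 609)² = (-1/67 + 609)² = (40802/67)² = 1664803204/4489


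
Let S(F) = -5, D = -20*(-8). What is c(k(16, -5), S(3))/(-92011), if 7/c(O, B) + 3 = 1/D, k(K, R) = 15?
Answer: 1120/44073269 ≈ 2.5412e-5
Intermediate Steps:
D = 160
c(O, B) = -1120/479 (c(O, B) = 7/(-3 + 1/160) = 7/(-479/160) = 7*(-160/479) = -1120/479)
c(k(16, -5), S(3))/(-92011) = -1120/479/(-92011) = -1120/479*(-1/92011) = 1120/44073269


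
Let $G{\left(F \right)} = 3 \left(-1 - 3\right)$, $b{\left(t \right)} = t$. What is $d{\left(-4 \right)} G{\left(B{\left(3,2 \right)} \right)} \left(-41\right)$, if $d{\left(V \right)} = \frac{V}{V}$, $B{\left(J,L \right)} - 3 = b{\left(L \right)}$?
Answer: $492$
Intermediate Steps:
$B{\left(J,L \right)} = 3 + L$
$d{\left(V \right)} = 1$
$G{\left(F \right)} = -12$ ($G{\left(F \right)} = 3 \left(-4\right) = -12$)
$d{\left(-4 \right)} G{\left(B{\left(3,2 \right)} \right)} \left(-41\right) = 1 \left(-12\right) \left(-41\right) = \left(-12\right) \left(-41\right) = 492$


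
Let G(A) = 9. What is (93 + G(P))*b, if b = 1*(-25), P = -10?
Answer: -2550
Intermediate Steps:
b = -25
(93 + G(P))*b = (93 + 9)*(-25) = 102*(-25) = -2550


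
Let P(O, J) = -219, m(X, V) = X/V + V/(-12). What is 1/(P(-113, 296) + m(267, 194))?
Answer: -291/68033 ≈ -0.0042773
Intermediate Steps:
m(X, V) = -V/12 + X/V (m(X, V) = X/V + V*(-1/12) = X/V - V/12 = -V/12 + X/V)
1/(P(-113, 296) + m(267, 194)) = 1/(-219 + (-1/12*194 + 267/194)) = 1/(-219 + (-97/6 + 267*(1/194))) = 1/(-219 + (-97/6 + 267/194)) = 1/(-219 - 4304/291) = 1/(-68033/291) = -291/68033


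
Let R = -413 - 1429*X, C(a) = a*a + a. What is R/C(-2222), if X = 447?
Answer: -319588/2467531 ≈ -0.12952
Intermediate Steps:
C(a) = a + a² (C(a) = a² + a = a + a²)
R = -639176 (R = -413 - 1429*447 = -413 - 638763 = -639176)
R/C(-2222) = -639176*(-1/(2222*(1 - 2222))) = -639176/((-2222*(-2221))) = -639176/4935062 = -639176*1/4935062 = -319588/2467531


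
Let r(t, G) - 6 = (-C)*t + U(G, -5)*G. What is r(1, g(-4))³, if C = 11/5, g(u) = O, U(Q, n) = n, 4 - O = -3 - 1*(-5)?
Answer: -29791/125 ≈ -238.33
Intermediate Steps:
O = 2 (O = 4 - (-3 - 1*(-5)) = 4 - (-3 + 5) = 4 - 1*2 = 4 - 2 = 2)
g(u) = 2
C = 11/5 (C = 11*(⅕) = 11/5 ≈ 2.2000)
r(t, G) = 6 - 5*G - 11*t/5 (r(t, G) = 6 + ((-1*11/5)*t - 5*G) = 6 + (-11*t/5 - 5*G) = 6 + (-5*G - 11*t/5) = 6 - 5*G - 11*t/5)
r(1, g(-4))³ = (6 - 5*2 - 11/5*1)³ = (6 - 10 - 11/5)³ = (-31/5)³ = -29791/125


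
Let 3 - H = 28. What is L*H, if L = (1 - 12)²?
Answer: -3025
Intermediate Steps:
H = -25 (H = 3 - 1*28 = 3 - 28 = -25)
L = 121 (L = (-11)² = 121)
L*H = 121*(-25) = -3025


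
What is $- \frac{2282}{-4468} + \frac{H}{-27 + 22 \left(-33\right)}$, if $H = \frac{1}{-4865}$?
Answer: $\frac{4179878879}{8183912730} \approx 0.51074$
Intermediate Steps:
$H = - \frac{1}{4865} \approx -0.00020555$
$- \frac{2282}{-4468} + \frac{H}{-27 + 22 \left(-33\right)} = - \frac{2282}{-4468} - \frac{1}{4865 \left(-27 + 22 \left(-33\right)\right)} = \left(-2282\right) \left(- \frac{1}{4468}\right) - \frac{1}{4865 \left(-27 - 726\right)} = \frac{1141}{2234} - \frac{1}{4865 \left(-753\right)} = \frac{1141}{2234} - - \frac{1}{3663345} = \frac{1141}{2234} + \frac{1}{3663345} = \frac{4179878879}{8183912730}$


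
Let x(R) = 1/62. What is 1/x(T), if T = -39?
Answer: 62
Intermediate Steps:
x(R) = 1/62
1/x(T) = 1/(1/62) = 62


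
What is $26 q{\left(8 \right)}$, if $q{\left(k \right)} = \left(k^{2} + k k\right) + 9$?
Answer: $3562$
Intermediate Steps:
$q{\left(k \right)} = 9 + 2 k^{2}$ ($q{\left(k \right)} = \left(k^{2} + k^{2}\right) + 9 = 2 k^{2} + 9 = 9 + 2 k^{2}$)
$26 q{\left(8 \right)} = 26 \left(9 + 2 \cdot 8^{2}\right) = 26 \left(9 + 2 \cdot 64\right) = 26 \left(9 + 128\right) = 26 \cdot 137 = 3562$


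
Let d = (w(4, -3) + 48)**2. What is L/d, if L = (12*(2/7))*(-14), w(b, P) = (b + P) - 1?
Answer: -1/48 ≈ -0.020833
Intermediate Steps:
w(b, P) = -1 + P + b (w(b, P) = (P + b) - 1 = -1 + P + b)
L = -48 (L = (12*(2*(1/7)))*(-14) = (12*(2/7))*(-14) = (24/7)*(-14) = -48)
d = 2304 (d = ((-1 - 3 + 4) + 48)**2 = (0 + 48)**2 = 48**2 = 2304)
L/d = -48/2304 = -48*1/2304 = -1/48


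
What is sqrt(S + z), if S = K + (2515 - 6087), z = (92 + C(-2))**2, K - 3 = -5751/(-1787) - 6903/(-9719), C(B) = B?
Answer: sqrt(1367926344270042769)/17367853 ≈ 67.342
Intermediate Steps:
K = 120333189/17367853 (K = 3 + (-5751/(-1787) - 6903/(-9719)) = 3 + (-5751*(-1/1787) - 6903*(-1/9719)) = 3 + (5751/1787 + 6903/9719) = 3 + 68229630/17367853 = 120333189/17367853 ≈ 6.9285)
z = 8100 (z = (92 - 2)**2 = 90**2 = 8100)
S = -61917637727/17367853 (S = 120333189/17367853 + (2515 - 6087) = 120333189/17367853 - 3572 = -61917637727/17367853 ≈ -3565.1)
sqrt(S + z) = sqrt(-61917637727/17367853 + 8100) = sqrt(78761971573/17367853) = sqrt(1367926344270042769)/17367853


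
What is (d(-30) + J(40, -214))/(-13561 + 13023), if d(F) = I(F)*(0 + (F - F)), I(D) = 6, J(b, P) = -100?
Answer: 50/269 ≈ 0.18587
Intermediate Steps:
d(F) = 0 (d(F) = 6*(0 + (F - F)) = 6*(0 + 0) = 6*0 = 0)
(d(-30) + J(40, -214))/(-13561 + 13023) = (0 - 100)/(-13561 + 13023) = -100/(-538) = -100*(-1/538) = 50/269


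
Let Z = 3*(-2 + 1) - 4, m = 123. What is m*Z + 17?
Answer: -844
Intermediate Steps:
Z = -7 (Z = 3*(-1) - 4 = -3 - 4 = -7)
m*Z + 17 = 123*(-7) + 17 = -861 + 17 = -844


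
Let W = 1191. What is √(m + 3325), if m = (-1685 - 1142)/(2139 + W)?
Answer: √4095686510/1110 ≈ 57.655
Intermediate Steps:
m = -2827/3330 (m = (-1685 - 1142)/(2139 + 1191) = -2827/3330 ≈ -0.84895)
√(m + 3325) = √(-2827/3330 + 3325) = √(11069423/3330) = √4095686510/1110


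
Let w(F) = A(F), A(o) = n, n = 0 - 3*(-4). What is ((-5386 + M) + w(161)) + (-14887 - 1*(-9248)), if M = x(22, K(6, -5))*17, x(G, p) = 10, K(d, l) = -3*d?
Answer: -10843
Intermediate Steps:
n = 12 (n = 0 + 12 = 12)
A(o) = 12
w(F) = 12
M = 170 (M = 10*17 = 170)
((-5386 + M) + w(161)) + (-14887 - 1*(-9248)) = ((-5386 + 170) + 12) + (-14887 - 1*(-9248)) = (-5216 + 12) + (-14887 + 9248) = -5204 - 5639 = -10843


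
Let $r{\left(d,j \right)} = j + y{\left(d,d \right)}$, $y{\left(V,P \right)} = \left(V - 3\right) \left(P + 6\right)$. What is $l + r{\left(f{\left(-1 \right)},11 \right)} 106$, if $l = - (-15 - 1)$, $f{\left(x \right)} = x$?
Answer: $-938$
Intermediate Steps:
$y{\left(V,P \right)} = \left(-3 + V\right) \left(6 + P\right)$
$r{\left(d,j \right)} = -18 + j + d^{2} + 3 d$ ($r{\left(d,j \right)} = j + \left(-18 - 3 d + 6 d + d d\right) = j + \left(-18 - 3 d + 6 d + d^{2}\right) = j + \left(-18 + d^{2} + 3 d\right) = -18 + j + d^{2} + 3 d$)
$l = 16$ ($l = - (-15 - 1) = \left(-1\right) \left(-16\right) = 16$)
$l + r{\left(f{\left(-1 \right)},11 \right)} 106 = 16 + \left(-18 + 11 + \left(-1\right)^{2} + 3 \left(-1\right)\right) 106 = 16 + \left(-18 + 11 + 1 - 3\right) 106 = 16 - 954 = -938$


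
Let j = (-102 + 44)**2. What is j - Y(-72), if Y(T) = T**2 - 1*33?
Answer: -1787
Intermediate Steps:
Y(T) = -33 + T**2 (Y(T) = T**2 - 33 = -33 + T**2)
j = 3364 (j = (-58)**2 = 3364)
j - Y(-72) = 3364 - (-33 + (-72)**2) = 3364 - (-33 + 5184) = 3364 - 1*5151 = 3364 - 5151 = -1787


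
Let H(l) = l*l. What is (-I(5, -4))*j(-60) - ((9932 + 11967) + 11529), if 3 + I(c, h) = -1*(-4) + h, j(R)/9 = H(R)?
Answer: 63772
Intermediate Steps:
H(l) = l²
j(R) = 9*R²
I(c, h) = 1 + h (I(c, h) = -3 + (-1*(-4) + h) = -3 + (4 + h) = 1 + h)
(-I(5, -4))*j(-60) - ((9932 + 11967) + 11529) = (-(1 - 4))*(9*(-60)²) - ((9932 + 11967) + 11529) = (-1*(-3))*(9*3600) - (21899 + 11529) = 3*32400 - 1*33428 = 97200 - 33428 = 63772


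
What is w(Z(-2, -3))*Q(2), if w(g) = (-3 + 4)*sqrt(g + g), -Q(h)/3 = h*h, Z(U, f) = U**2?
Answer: -24*sqrt(2) ≈ -33.941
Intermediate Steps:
Q(h) = -3*h**2 (Q(h) = -3*h*h = -3*h**2)
w(g) = sqrt(2)*sqrt(g) (w(g) = 1*sqrt(2*g) = 1*(sqrt(2)*sqrt(g)) = sqrt(2)*sqrt(g))
w(Z(-2, -3))*Q(2) = (sqrt(2)*sqrt((-2)**2))*(-3*2**2) = (sqrt(2)*sqrt(4))*(-3*4) = (sqrt(2)*2)*(-12) = (2*sqrt(2))*(-12) = -24*sqrt(2)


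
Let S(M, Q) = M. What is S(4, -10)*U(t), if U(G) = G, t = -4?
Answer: -16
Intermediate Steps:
S(4, -10)*U(t) = 4*(-4) = -16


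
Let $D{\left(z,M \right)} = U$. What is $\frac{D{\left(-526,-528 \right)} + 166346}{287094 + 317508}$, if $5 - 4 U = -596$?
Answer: $\frac{221995}{806136} \approx 0.27538$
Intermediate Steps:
$U = \frac{601}{4}$ ($U = \frac{5}{4} - -149 = \frac{5}{4} + 149 = \frac{601}{4} \approx 150.25$)
$D{\left(z,M \right)} = \frac{601}{4}$
$\frac{D{\left(-526,-528 \right)} + 166346}{287094 + 317508} = \frac{\frac{601}{4} + 166346}{287094 + 317508} = \frac{665985}{4 \cdot 604602} = \frac{665985}{4} \cdot \frac{1}{604602} = \frac{221995}{806136}$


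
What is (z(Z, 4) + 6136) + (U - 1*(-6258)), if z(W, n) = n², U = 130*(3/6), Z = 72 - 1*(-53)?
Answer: 12475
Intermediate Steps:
Z = 125 (Z = 72 + 53 = 125)
U = 65 (U = 130*(3*(⅙)) = 130*(½) = 65)
(z(Z, 4) + 6136) + (U - 1*(-6258)) = (4² + 6136) + (65 - 1*(-6258)) = (16 + 6136) + (65 + 6258) = 6152 + 6323 = 12475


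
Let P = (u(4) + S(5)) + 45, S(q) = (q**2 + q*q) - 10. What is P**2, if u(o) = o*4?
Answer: 10201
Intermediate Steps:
u(o) = 4*o
S(q) = -10 + 2*q**2 (S(q) = (q**2 + q**2) - 10 = 2*q**2 - 10 = -10 + 2*q**2)
P = 101 (P = (4*4 + (-10 + 2*5**2)) + 45 = (16 + (-10 + 2*25)) + 45 = (16 + (-10 + 50)) + 45 = (16 + 40) + 45 = 56 + 45 = 101)
P**2 = 101**2 = 10201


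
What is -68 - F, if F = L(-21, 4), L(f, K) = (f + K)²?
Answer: -357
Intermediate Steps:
L(f, K) = (K + f)²
F = 289 (F = (4 - 21)² = (-17)² = 289)
-68 - F = -68 - 1*289 = -68 - 289 = -357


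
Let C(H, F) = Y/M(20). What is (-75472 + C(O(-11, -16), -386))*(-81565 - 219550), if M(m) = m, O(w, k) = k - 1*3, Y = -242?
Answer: 45458789543/2 ≈ 2.2729e+10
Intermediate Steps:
O(w, k) = -3 + k (O(w, k) = k - 3 = -3 + k)
C(H, F) = -121/10 (C(H, F) = -242/20 = -242*1/20 = -121/10)
(-75472 + C(O(-11, -16), -386))*(-81565 - 219550) = (-75472 - 121/10)*(-81565 - 219550) = -754841/10*(-301115) = 45458789543/2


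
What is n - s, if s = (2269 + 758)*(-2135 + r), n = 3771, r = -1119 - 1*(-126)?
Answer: 9472227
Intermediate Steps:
r = -993 (r = -1119 + 126 = -993)
s = -9468456 (s = (2269 + 758)*(-2135 - 993) = 3027*(-3128) = -9468456)
n - s = 3771 - 1*(-9468456) = 3771 + 9468456 = 9472227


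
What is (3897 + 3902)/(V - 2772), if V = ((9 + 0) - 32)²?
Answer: -7799/2243 ≈ -3.4770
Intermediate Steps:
V = 529 (V = (9 - 32)² = (-23)² = 529)
(3897 + 3902)/(V - 2772) = (3897 + 3902)/(529 - 2772) = 7799/(-2243) = 7799*(-1/2243) = -7799/2243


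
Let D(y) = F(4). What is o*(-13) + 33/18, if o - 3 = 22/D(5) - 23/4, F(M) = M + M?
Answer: 11/6 ≈ 1.8333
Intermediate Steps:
F(M) = 2*M
D(y) = 8 (D(y) = 2*4 = 8)
o = 0 (o = 3 + (22/8 - 23/4) = 3 + (22*(⅛) - 23*¼) = 3 + (11/4 - 23/4) = 3 - 3 = 0)
o*(-13) + 33/18 = 0*(-13) + 33/18 = 0 + 33*(1/18) = 0 + 11/6 = 11/6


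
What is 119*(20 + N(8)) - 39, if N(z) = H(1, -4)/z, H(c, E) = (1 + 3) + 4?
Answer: 2460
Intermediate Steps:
H(c, E) = 8 (H(c, E) = 4 + 4 = 8)
N(z) = 8/z
119*(20 + N(8)) - 39 = 119*(20 + 8/8) - 39 = 119*(20 + 8*(⅛)) - 39 = 119*(20 + 1) - 39 = 119*21 - 39 = 2499 - 39 = 2460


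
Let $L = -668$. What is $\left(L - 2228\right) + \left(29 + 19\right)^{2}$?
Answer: $-592$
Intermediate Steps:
$\left(L - 2228\right) + \left(29 + 19\right)^{2} = \left(-668 - 2228\right) + \left(29 + 19\right)^{2} = -2896 + 48^{2} = -2896 + 2304 = -592$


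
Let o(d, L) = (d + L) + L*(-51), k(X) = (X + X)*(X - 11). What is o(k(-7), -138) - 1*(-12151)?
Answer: 19303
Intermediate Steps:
k(X) = 2*X*(-11 + X) (k(X) = (2*X)*(-11 + X) = 2*X*(-11 + X))
o(d, L) = d - 50*L (o(d, L) = (L + d) - 51*L = d - 50*L)
o(k(-7), -138) - 1*(-12151) = (2*(-7)*(-11 - 7) - 50*(-138)) - 1*(-12151) = (2*(-7)*(-18) + 6900) + 12151 = (252 + 6900) + 12151 = 7152 + 12151 = 19303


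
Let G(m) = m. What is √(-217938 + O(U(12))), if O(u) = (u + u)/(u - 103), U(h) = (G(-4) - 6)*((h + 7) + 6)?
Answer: I*√27156859742/353 ≈ 466.84*I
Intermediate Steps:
U(h) = -130 - 10*h (U(h) = (-4 - 6)*((h + 7) + 6) = -10*((7 + h) + 6) = -10*(13 + h) = -130 - 10*h)
O(u) = 2*u/(-103 + u) (O(u) = (2*u)/(-103 + u) = 2*u/(-103 + u))
√(-217938 + O(U(12))) = √(-217938 + 2*(-130 - 10*12)/(-103 + (-130 - 10*12))) = √(-217938 + 2*(-130 - 120)/(-103 + (-130 - 120))) = √(-217938 + 2*(-250)/(-103 - 250)) = √(-217938 + 2*(-250)/(-353)) = √(-217938 + 2*(-250)*(-1/353)) = √(-217938 + 500/353) = √(-76931614/353) = I*√27156859742/353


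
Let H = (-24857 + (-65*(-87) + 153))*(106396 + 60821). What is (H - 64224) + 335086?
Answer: -3185045771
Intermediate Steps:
H = -3185316633 (H = (-24857 + (5655 + 153))*167217 = (-24857 + 5808)*167217 = -19049*167217 = -3185316633)
(H - 64224) + 335086 = (-3185316633 - 64224) + 335086 = -3185380857 + 335086 = -3185045771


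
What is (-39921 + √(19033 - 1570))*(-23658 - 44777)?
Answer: 2731993635 - 68435*√17463 ≈ 2.7230e+9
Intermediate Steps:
(-39921 + √(19033 - 1570))*(-23658 - 44777) = (-39921 + √17463)*(-68435) = 2731993635 - 68435*√17463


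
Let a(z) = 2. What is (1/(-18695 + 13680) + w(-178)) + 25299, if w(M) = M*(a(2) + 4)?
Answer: 121518464/5015 ≈ 24231.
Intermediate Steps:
w(M) = 6*M (w(M) = M*(2 + 4) = M*6 = 6*M)
(1/(-18695 + 13680) + w(-178)) + 25299 = (1/(-18695 + 13680) + 6*(-178)) + 25299 = (1/(-5015) - 1068) + 25299 = (-1/5015 - 1068) + 25299 = -5356021/5015 + 25299 = 121518464/5015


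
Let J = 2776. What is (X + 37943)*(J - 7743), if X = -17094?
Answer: -103556983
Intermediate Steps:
(X + 37943)*(J - 7743) = (-17094 + 37943)*(2776 - 7743) = 20849*(-4967) = -103556983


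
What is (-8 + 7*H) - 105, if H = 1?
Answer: -106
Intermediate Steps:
(-8 + 7*H) - 105 = (-8 + 7*1) - 105 = (-8 + 7) - 105 = -1 - 105 = -106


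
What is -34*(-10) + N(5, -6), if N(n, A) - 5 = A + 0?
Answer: 339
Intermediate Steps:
N(n, A) = 5 + A (N(n, A) = 5 + (A + 0) = 5 + A)
-34*(-10) + N(5, -6) = -34*(-10) + (5 - 6) = 340 - 1 = 339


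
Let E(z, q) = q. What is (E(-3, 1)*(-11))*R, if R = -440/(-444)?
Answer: -1210/111 ≈ -10.901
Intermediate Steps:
R = 110/111 (R = -440*(-1/444) = 110/111 ≈ 0.99099)
(E(-3, 1)*(-11))*R = (1*(-11))*(110/111) = -11*110/111 = -1210/111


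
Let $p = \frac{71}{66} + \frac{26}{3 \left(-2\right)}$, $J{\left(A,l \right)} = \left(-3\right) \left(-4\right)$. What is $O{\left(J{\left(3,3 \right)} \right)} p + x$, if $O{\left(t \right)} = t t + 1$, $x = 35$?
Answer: $- \frac{28865}{66} \approx -437.35$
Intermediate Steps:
$J{\left(A,l \right)} = 12$
$O{\left(t \right)} = 1 + t^{2}$ ($O{\left(t \right)} = t^{2} + 1 = 1 + t^{2}$)
$p = - \frac{215}{66}$ ($p = 71 \cdot \frac{1}{66} + \frac{26}{-6} = \frac{71}{66} + 26 \left(- \frac{1}{6}\right) = \frac{71}{66} - \frac{13}{3} = - \frac{215}{66} \approx -3.2576$)
$O{\left(J{\left(3,3 \right)} \right)} p + x = \left(1 + 12^{2}\right) \left(- \frac{215}{66}\right) + 35 = \left(1 + 144\right) \left(- \frac{215}{66}\right) + 35 = 145 \left(- \frac{215}{66}\right) + 35 = - \frac{31175}{66} + 35 = - \frac{28865}{66}$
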